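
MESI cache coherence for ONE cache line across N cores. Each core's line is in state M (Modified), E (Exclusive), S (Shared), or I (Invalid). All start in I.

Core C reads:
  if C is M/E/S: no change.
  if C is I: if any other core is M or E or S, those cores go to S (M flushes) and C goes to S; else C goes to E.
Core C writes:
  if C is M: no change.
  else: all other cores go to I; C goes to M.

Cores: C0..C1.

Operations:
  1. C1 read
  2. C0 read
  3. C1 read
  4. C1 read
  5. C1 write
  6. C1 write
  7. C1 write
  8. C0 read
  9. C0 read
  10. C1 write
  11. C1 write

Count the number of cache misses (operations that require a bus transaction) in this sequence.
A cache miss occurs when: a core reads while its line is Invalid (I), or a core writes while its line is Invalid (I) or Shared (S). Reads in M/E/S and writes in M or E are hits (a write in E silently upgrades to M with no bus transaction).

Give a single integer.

Answer: 5

Derivation:
Op 1: C1 read [C1 read from I: no other sharers -> C1=E (exclusive)] -> [I,E] [MISS #1: read from I]
Op 2: C0 read [C0 read from I: others=['C1=E'] -> C0=S, others downsized to S] -> [S,S] [MISS #2: read from I]
Op 3: C1 read [C1 read: already in S, no change] -> [S,S] [hit: read from S]
Op 4: C1 read [C1 read: already in S, no change] -> [S,S] [hit: read from S]
Op 5: C1 write [C1 write: invalidate ['C0=S'] -> C1=M] -> [I,M] [MISS #3: write from S]
Op 6: C1 write [C1 write: already M (modified), no change] -> [I,M] [hit: write from M]
Op 7: C1 write [C1 write: already M (modified), no change] -> [I,M] [hit: write from M]
Op 8: C0 read [C0 read from I: others=['C1=M'] -> C0=S, others downsized to S] -> [S,S] [MISS #4: read from I]
Op 9: C0 read [C0 read: already in S, no change] -> [S,S] [hit: read from S]
Op 10: C1 write [C1 write: invalidate ['C0=S'] -> C1=M] -> [I,M] [MISS #5: write from S]
Op 11: C1 write [C1 write: already M (modified), no change] -> [I,M] [hit: write from M]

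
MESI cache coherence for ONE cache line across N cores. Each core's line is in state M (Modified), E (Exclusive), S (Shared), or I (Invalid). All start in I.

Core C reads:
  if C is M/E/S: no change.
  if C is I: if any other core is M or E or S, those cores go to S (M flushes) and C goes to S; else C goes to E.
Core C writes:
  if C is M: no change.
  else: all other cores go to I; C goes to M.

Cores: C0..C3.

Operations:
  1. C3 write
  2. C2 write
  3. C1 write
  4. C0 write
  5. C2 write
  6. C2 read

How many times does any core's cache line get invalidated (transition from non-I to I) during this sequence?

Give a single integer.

Op 1: C3 write [C3 write: invalidate none -> C3=M] -> [I,I,I,M] (invalidations this op: 0; running total: 0)
Op 2: C2 write [C2 write: invalidate ['C3=M'] -> C2=M] -> [I,I,M,I] (invalidations this op: 1; running total: 1)
Op 3: C1 write [C1 write: invalidate ['C2=M'] -> C1=M] -> [I,M,I,I] (invalidations this op: 1; running total: 2)
Op 4: C0 write [C0 write: invalidate ['C1=M'] -> C0=M] -> [M,I,I,I] (invalidations this op: 1; running total: 3)
Op 5: C2 write [C2 write: invalidate ['C0=M'] -> C2=M] -> [I,I,M,I] (invalidations this op: 1; running total: 4)
Op 6: C2 read [C2 read: already in M, no change] -> [I,I,M,I] (invalidations this op: 0; running total: 4)

Answer: 4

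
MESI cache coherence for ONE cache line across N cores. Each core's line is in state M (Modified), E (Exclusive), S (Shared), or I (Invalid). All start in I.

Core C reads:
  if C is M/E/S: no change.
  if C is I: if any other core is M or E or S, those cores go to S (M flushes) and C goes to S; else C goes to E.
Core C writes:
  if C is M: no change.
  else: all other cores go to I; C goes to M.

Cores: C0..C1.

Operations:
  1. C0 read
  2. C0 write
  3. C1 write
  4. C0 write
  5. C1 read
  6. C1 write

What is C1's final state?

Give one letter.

Answer: M

Derivation:
Op 1: C0 read [C0 read from I: no other sharers -> C0=E (exclusive)] -> [E,I]
Op 2: C0 write [C0 write: invalidate none -> C0=M] -> [M,I]
Op 3: C1 write [C1 write: invalidate ['C0=M'] -> C1=M] -> [I,M]
Op 4: C0 write [C0 write: invalidate ['C1=M'] -> C0=M] -> [M,I]
Op 5: C1 read [C1 read from I: others=['C0=M'] -> C1=S, others downsized to S] -> [S,S]
Op 6: C1 write [C1 write: invalidate ['C0=S'] -> C1=M] -> [I,M]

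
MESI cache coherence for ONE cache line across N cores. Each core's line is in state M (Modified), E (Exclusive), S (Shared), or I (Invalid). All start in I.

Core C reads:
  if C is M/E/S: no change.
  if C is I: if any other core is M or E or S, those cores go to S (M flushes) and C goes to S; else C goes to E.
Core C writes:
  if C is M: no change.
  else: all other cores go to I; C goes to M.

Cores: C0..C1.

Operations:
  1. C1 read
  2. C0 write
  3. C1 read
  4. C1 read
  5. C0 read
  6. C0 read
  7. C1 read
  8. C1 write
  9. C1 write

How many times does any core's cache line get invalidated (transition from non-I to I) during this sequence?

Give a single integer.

Answer: 2

Derivation:
Op 1: C1 read [C1 read from I: no other sharers -> C1=E (exclusive)] -> [I,E] (invalidations this op: 0; running total: 0)
Op 2: C0 write [C0 write: invalidate ['C1=E'] -> C0=M] -> [M,I] (invalidations this op: 1; running total: 1)
Op 3: C1 read [C1 read from I: others=['C0=M'] -> C1=S, others downsized to S] -> [S,S] (invalidations this op: 0; running total: 1)
Op 4: C1 read [C1 read: already in S, no change] -> [S,S] (invalidations this op: 0; running total: 1)
Op 5: C0 read [C0 read: already in S, no change] -> [S,S] (invalidations this op: 0; running total: 1)
Op 6: C0 read [C0 read: already in S, no change] -> [S,S] (invalidations this op: 0; running total: 1)
Op 7: C1 read [C1 read: already in S, no change] -> [S,S] (invalidations this op: 0; running total: 1)
Op 8: C1 write [C1 write: invalidate ['C0=S'] -> C1=M] -> [I,M] (invalidations this op: 1; running total: 2)
Op 9: C1 write [C1 write: already M (modified), no change] -> [I,M] (invalidations this op: 0; running total: 2)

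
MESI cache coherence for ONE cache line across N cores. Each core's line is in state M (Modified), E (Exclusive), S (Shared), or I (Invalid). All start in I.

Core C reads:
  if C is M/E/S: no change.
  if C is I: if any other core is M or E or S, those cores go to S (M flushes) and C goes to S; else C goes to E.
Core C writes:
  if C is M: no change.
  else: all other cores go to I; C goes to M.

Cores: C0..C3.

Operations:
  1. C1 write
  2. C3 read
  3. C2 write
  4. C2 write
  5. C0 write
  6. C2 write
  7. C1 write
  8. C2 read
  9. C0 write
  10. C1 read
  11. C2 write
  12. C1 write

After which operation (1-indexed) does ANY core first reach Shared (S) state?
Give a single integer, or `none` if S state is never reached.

Op 1: C1 write [C1 write: invalidate none -> C1=M] -> [I,M,I,I]
Op 2: C3 read [C3 read from I: others=['C1=M'] -> C3=S, others downsized to S] -> [I,S,I,S]
  -> First S state at op 2; remaining ops need not be traced.

Answer: 2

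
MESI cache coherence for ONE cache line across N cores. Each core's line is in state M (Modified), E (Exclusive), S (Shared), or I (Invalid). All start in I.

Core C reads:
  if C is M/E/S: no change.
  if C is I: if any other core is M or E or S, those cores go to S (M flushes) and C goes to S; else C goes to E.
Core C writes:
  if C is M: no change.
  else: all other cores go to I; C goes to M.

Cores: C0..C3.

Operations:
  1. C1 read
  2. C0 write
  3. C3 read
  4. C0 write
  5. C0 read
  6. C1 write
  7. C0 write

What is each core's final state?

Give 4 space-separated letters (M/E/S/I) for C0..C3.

Op 1: C1 read [C1 read from I: no other sharers -> C1=E (exclusive)] -> [I,E,I,I]
Op 2: C0 write [C0 write: invalidate ['C1=E'] -> C0=M] -> [M,I,I,I]
Op 3: C3 read [C3 read from I: others=['C0=M'] -> C3=S, others downsized to S] -> [S,I,I,S]
Op 4: C0 write [C0 write: invalidate ['C3=S'] -> C0=M] -> [M,I,I,I]
Op 5: C0 read [C0 read: already in M, no change] -> [M,I,I,I]
Op 6: C1 write [C1 write: invalidate ['C0=M'] -> C1=M] -> [I,M,I,I]
Op 7: C0 write [C0 write: invalidate ['C1=M'] -> C0=M] -> [M,I,I,I]

Answer: M I I I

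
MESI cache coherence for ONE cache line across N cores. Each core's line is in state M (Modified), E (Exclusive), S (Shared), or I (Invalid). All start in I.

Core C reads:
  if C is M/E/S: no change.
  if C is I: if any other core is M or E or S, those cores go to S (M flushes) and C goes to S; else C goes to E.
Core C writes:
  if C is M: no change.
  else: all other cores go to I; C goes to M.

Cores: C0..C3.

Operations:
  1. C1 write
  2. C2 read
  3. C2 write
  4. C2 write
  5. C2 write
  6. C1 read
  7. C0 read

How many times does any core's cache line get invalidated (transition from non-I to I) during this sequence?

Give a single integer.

Op 1: C1 write [C1 write: invalidate none -> C1=M] -> [I,M,I,I] (invalidations this op: 0; running total: 0)
Op 2: C2 read [C2 read from I: others=['C1=M'] -> C2=S, others downsized to S] -> [I,S,S,I] (invalidations this op: 0; running total: 0)
Op 3: C2 write [C2 write: invalidate ['C1=S'] -> C2=M] -> [I,I,M,I] (invalidations this op: 1; running total: 1)
Op 4: C2 write [C2 write: already M (modified), no change] -> [I,I,M,I] (invalidations this op: 0; running total: 1)
Op 5: C2 write [C2 write: already M (modified), no change] -> [I,I,M,I] (invalidations this op: 0; running total: 1)
Op 6: C1 read [C1 read from I: others=['C2=M'] -> C1=S, others downsized to S] -> [I,S,S,I] (invalidations this op: 0; running total: 1)
Op 7: C0 read [C0 read from I: others=['C1=S', 'C2=S'] -> C0=S, others downsized to S] -> [S,S,S,I] (invalidations this op: 0; running total: 1)

Answer: 1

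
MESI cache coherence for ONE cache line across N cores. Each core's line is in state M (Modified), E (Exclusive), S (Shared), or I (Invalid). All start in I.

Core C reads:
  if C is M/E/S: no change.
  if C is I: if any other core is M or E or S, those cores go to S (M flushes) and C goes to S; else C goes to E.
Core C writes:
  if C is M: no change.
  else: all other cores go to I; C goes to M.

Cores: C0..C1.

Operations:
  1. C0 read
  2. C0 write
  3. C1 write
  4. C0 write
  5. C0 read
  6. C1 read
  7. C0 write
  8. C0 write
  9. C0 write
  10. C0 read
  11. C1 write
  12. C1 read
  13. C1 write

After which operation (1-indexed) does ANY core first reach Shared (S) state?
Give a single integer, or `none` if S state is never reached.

Op 1: C0 read [C0 read from I: no other sharers -> C0=E (exclusive)] -> [E,I]
Op 2: C0 write [C0 write: invalidate none -> C0=M] -> [M,I]
Op 3: C1 write [C1 write: invalidate ['C0=M'] -> C1=M] -> [I,M]
Op 4: C0 write [C0 write: invalidate ['C1=M'] -> C0=M] -> [M,I]
Op 5: C0 read [C0 read: already in M, no change] -> [M,I]
Op 6: C1 read [C1 read from I: others=['C0=M'] -> C1=S, others downsized to S] -> [S,S]
  -> First S state at op 6; remaining ops need not be traced.

Answer: 6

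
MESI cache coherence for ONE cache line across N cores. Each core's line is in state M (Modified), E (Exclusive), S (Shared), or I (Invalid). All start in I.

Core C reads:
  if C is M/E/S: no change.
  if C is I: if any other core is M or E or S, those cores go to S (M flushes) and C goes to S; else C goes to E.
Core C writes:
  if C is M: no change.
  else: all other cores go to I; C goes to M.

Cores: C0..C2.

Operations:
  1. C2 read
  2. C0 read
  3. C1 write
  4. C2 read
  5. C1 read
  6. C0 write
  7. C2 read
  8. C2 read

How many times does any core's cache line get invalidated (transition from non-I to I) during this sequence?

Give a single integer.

Answer: 4

Derivation:
Op 1: C2 read [C2 read from I: no other sharers -> C2=E (exclusive)] -> [I,I,E] (invalidations this op: 0; running total: 0)
Op 2: C0 read [C0 read from I: others=['C2=E'] -> C0=S, others downsized to S] -> [S,I,S] (invalidations this op: 0; running total: 0)
Op 3: C1 write [C1 write: invalidate ['C0=S', 'C2=S'] -> C1=M] -> [I,M,I] (invalidations this op: 2; running total: 2)
Op 4: C2 read [C2 read from I: others=['C1=M'] -> C2=S, others downsized to S] -> [I,S,S] (invalidations this op: 0; running total: 2)
Op 5: C1 read [C1 read: already in S, no change] -> [I,S,S] (invalidations this op: 0; running total: 2)
Op 6: C0 write [C0 write: invalidate ['C1=S', 'C2=S'] -> C0=M] -> [M,I,I] (invalidations this op: 2; running total: 4)
Op 7: C2 read [C2 read from I: others=['C0=M'] -> C2=S, others downsized to S] -> [S,I,S] (invalidations this op: 0; running total: 4)
Op 8: C2 read [C2 read: already in S, no change] -> [S,I,S] (invalidations this op: 0; running total: 4)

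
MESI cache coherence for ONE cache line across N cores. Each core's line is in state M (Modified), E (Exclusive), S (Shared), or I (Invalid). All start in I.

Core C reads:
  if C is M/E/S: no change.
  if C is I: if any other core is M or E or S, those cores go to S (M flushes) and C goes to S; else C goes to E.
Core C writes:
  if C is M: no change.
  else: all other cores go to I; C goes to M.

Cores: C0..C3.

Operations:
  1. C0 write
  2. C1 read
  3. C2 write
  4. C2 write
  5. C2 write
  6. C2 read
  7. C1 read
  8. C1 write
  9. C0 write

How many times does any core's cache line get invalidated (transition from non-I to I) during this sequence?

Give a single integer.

Answer: 4

Derivation:
Op 1: C0 write [C0 write: invalidate none -> C0=M] -> [M,I,I,I] (invalidations this op: 0; running total: 0)
Op 2: C1 read [C1 read from I: others=['C0=M'] -> C1=S, others downsized to S] -> [S,S,I,I] (invalidations this op: 0; running total: 0)
Op 3: C2 write [C2 write: invalidate ['C0=S', 'C1=S'] -> C2=M] -> [I,I,M,I] (invalidations this op: 2; running total: 2)
Op 4: C2 write [C2 write: already M (modified), no change] -> [I,I,M,I] (invalidations this op: 0; running total: 2)
Op 5: C2 write [C2 write: already M (modified), no change] -> [I,I,M,I] (invalidations this op: 0; running total: 2)
Op 6: C2 read [C2 read: already in M, no change] -> [I,I,M,I] (invalidations this op: 0; running total: 2)
Op 7: C1 read [C1 read from I: others=['C2=M'] -> C1=S, others downsized to S] -> [I,S,S,I] (invalidations this op: 0; running total: 2)
Op 8: C1 write [C1 write: invalidate ['C2=S'] -> C1=M] -> [I,M,I,I] (invalidations this op: 1; running total: 3)
Op 9: C0 write [C0 write: invalidate ['C1=M'] -> C0=M] -> [M,I,I,I] (invalidations this op: 1; running total: 4)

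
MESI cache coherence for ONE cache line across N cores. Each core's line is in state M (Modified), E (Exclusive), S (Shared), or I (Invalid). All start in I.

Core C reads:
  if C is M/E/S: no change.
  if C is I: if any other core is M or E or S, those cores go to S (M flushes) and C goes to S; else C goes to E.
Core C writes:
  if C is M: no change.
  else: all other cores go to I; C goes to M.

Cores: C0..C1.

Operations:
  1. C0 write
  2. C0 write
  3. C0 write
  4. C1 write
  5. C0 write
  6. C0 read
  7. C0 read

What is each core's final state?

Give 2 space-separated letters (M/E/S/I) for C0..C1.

Op 1: C0 write [C0 write: invalidate none -> C0=M] -> [M,I]
Op 2: C0 write [C0 write: already M (modified), no change] -> [M,I]
Op 3: C0 write [C0 write: already M (modified), no change] -> [M,I]
Op 4: C1 write [C1 write: invalidate ['C0=M'] -> C1=M] -> [I,M]
Op 5: C0 write [C0 write: invalidate ['C1=M'] -> C0=M] -> [M,I]
Op 6: C0 read [C0 read: already in M, no change] -> [M,I]
Op 7: C0 read [C0 read: already in M, no change] -> [M,I]

Answer: M I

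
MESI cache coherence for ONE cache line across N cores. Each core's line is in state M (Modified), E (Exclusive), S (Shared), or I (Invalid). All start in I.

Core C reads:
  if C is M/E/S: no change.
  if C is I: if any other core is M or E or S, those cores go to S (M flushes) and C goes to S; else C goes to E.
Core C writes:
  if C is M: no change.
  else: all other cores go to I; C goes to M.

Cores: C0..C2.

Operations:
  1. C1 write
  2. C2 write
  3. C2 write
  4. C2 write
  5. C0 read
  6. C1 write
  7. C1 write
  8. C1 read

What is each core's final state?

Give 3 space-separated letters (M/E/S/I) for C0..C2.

Op 1: C1 write [C1 write: invalidate none -> C1=M] -> [I,M,I]
Op 2: C2 write [C2 write: invalidate ['C1=M'] -> C2=M] -> [I,I,M]
Op 3: C2 write [C2 write: already M (modified), no change] -> [I,I,M]
Op 4: C2 write [C2 write: already M (modified), no change] -> [I,I,M]
Op 5: C0 read [C0 read from I: others=['C2=M'] -> C0=S, others downsized to S] -> [S,I,S]
Op 6: C1 write [C1 write: invalidate ['C0=S', 'C2=S'] -> C1=M] -> [I,M,I]
Op 7: C1 write [C1 write: already M (modified), no change] -> [I,M,I]
Op 8: C1 read [C1 read: already in M, no change] -> [I,M,I]

Answer: I M I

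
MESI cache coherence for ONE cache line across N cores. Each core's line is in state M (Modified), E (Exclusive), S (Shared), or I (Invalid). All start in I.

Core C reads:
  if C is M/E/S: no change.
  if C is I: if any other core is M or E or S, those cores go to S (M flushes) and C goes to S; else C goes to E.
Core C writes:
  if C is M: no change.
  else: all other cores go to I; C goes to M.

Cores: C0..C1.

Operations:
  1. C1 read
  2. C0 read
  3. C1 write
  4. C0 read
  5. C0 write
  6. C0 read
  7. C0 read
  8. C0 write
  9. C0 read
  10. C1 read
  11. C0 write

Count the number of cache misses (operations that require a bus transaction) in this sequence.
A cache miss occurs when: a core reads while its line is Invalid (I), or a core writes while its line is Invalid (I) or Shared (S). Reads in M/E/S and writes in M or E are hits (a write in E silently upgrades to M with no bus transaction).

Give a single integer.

Op 1: C1 read [C1 read from I: no other sharers -> C1=E (exclusive)] -> [I,E] [MISS #1: read from I]
Op 2: C0 read [C0 read from I: others=['C1=E'] -> C0=S, others downsized to S] -> [S,S] [MISS #2: read from I]
Op 3: C1 write [C1 write: invalidate ['C0=S'] -> C1=M] -> [I,M] [MISS #3: write from S]
Op 4: C0 read [C0 read from I: others=['C1=M'] -> C0=S, others downsized to S] -> [S,S] [MISS #4: read from I]
Op 5: C0 write [C0 write: invalidate ['C1=S'] -> C0=M] -> [M,I] [MISS #5: write from S]
Op 6: C0 read [C0 read: already in M, no change] -> [M,I] [hit: read from M]
Op 7: C0 read [C0 read: already in M, no change] -> [M,I] [hit: read from M]
Op 8: C0 write [C0 write: already M (modified), no change] -> [M,I] [hit: write from M]
Op 9: C0 read [C0 read: already in M, no change] -> [M,I] [hit: read from M]
Op 10: C1 read [C1 read from I: others=['C0=M'] -> C1=S, others downsized to S] -> [S,S] [MISS #6: read from I]
Op 11: C0 write [C0 write: invalidate ['C1=S'] -> C0=M] -> [M,I] [MISS #7: write from S]

Answer: 7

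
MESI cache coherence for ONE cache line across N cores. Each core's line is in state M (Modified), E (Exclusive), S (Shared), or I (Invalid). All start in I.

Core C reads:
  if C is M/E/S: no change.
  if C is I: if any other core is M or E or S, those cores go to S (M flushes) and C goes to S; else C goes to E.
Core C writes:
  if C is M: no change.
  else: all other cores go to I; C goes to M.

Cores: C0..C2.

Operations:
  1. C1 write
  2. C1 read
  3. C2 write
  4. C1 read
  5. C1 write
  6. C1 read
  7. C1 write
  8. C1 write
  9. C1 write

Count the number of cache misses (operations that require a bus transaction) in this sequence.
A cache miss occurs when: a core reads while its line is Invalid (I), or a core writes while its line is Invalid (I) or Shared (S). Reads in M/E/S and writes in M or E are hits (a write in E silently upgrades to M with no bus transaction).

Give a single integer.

Answer: 4

Derivation:
Op 1: C1 write [C1 write: invalidate none -> C1=M] -> [I,M,I] [MISS #1: write from I]
Op 2: C1 read [C1 read: already in M, no change] -> [I,M,I] [hit: read from M]
Op 3: C2 write [C2 write: invalidate ['C1=M'] -> C2=M] -> [I,I,M] [MISS #2: write from I]
Op 4: C1 read [C1 read from I: others=['C2=M'] -> C1=S, others downsized to S] -> [I,S,S] [MISS #3: read from I]
Op 5: C1 write [C1 write: invalidate ['C2=S'] -> C1=M] -> [I,M,I] [MISS #4: write from S]
Op 6: C1 read [C1 read: already in M, no change] -> [I,M,I] [hit: read from M]
Op 7: C1 write [C1 write: already M (modified), no change] -> [I,M,I] [hit: write from M]
Op 8: C1 write [C1 write: already M (modified), no change] -> [I,M,I] [hit: write from M]
Op 9: C1 write [C1 write: already M (modified), no change] -> [I,M,I] [hit: write from M]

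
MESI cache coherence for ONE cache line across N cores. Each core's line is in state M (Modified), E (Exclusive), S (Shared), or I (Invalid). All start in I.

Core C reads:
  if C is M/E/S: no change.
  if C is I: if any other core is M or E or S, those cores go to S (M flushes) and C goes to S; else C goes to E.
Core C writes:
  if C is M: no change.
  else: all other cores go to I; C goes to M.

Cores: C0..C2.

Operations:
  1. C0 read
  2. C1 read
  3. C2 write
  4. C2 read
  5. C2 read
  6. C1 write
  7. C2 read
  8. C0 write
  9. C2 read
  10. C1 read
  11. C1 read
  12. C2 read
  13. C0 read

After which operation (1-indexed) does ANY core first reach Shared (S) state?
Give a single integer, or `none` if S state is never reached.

Answer: 2

Derivation:
Op 1: C0 read [C0 read from I: no other sharers -> C0=E (exclusive)] -> [E,I,I]
Op 2: C1 read [C1 read from I: others=['C0=E'] -> C1=S, others downsized to S] -> [S,S,I]
  -> First S state at op 2; remaining ops need not be traced.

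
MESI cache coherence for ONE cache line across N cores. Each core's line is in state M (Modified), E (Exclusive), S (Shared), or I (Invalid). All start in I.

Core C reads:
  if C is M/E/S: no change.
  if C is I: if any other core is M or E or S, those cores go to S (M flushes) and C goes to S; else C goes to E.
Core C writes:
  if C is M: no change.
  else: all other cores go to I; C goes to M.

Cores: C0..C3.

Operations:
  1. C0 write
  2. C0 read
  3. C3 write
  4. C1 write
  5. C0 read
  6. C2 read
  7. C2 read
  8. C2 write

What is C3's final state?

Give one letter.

Op 1: C0 write [C0 write: invalidate none -> C0=M] -> [M,I,I,I]
Op 2: C0 read [C0 read: already in M, no change] -> [M,I,I,I]
Op 3: C3 write [C3 write: invalidate ['C0=M'] -> C3=M] -> [I,I,I,M]
Op 4: C1 write [C1 write: invalidate ['C3=M'] -> C1=M] -> [I,M,I,I]
Op 5: C0 read [C0 read from I: others=['C1=M'] -> C0=S, others downsized to S] -> [S,S,I,I]
Op 6: C2 read [C2 read from I: others=['C0=S', 'C1=S'] -> C2=S, others downsized to S] -> [S,S,S,I]
Op 7: C2 read [C2 read: already in S, no change] -> [S,S,S,I]
Op 8: C2 write [C2 write: invalidate ['C0=S', 'C1=S'] -> C2=M] -> [I,I,M,I]

Answer: I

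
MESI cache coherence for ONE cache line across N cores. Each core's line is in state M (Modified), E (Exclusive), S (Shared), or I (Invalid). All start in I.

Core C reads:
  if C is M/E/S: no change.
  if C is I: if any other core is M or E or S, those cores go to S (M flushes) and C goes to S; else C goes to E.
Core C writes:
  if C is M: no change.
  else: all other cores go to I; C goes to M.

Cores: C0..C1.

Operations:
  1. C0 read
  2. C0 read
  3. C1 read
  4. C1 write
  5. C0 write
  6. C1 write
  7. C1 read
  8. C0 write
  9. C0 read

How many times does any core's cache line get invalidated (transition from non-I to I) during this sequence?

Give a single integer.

Op 1: C0 read [C0 read from I: no other sharers -> C0=E (exclusive)] -> [E,I] (invalidations this op: 0; running total: 0)
Op 2: C0 read [C0 read: already in E, no change] -> [E,I] (invalidations this op: 0; running total: 0)
Op 3: C1 read [C1 read from I: others=['C0=E'] -> C1=S, others downsized to S] -> [S,S] (invalidations this op: 0; running total: 0)
Op 4: C1 write [C1 write: invalidate ['C0=S'] -> C1=M] -> [I,M] (invalidations this op: 1; running total: 1)
Op 5: C0 write [C0 write: invalidate ['C1=M'] -> C0=M] -> [M,I] (invalidations this op: 1; running total: 2)
Op 6: C1 write [C1 write: invalidate ['C0=M'] -> C1=M] -> [I,M] (invalidations this op: 1; running total: 3)
Op 7: C1 read [C1 read: already in M, no change] -> [I,M] (invalidations this op: 0; running total: 3)
Op 8: C0 write [C0 write: invalidate ['C1=M'] -> C0=M] -> [M,I] (invalidations this op: 1; running total: 4)
Op 9: C0 read [C0 read: already in M, no change] -> [M,I] (invalidations this op: 0; running total: 4)

Answer: 4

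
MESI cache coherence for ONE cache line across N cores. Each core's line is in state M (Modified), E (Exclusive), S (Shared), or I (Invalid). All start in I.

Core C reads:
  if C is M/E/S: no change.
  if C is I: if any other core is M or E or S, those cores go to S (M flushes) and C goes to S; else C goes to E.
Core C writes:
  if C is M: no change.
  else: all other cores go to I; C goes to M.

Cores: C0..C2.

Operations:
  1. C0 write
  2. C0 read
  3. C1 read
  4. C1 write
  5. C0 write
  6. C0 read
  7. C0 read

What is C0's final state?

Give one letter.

Op 1: C0 write [C0 write: invalidate none -> C0=M] -> [M,I,I]
Op 2: C0 read [C0 read: already in M, no change] -> [M,I,I]
Op 3: C1 read [C1 read from I: others=['C0=M'] -> C1=S, others downsized to S] -> [S,S,I]
Op 4: C1 write [C1 write: invalidate ['C0=S'] -> C1=M] -> [I,M,I]
Op 5: C0 write [C0 write: invalidate ['C1=M'] -> C0=M] -> [M,I,I]
Op 6: C0 read [C0 read: already in M, no change] -> [M,I,I]
Op 7: C0 read [C0 read: already in M, no change] -> [M,I,I]

Answer: M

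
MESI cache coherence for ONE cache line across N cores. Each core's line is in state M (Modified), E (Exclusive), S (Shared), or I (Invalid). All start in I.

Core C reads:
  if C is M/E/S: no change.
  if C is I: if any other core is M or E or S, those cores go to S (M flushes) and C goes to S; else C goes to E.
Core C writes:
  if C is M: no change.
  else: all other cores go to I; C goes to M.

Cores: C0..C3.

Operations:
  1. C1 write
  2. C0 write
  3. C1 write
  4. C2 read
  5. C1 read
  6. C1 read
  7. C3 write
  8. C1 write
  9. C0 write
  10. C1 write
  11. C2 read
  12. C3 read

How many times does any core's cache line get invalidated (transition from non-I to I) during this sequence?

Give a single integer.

Op 1: C1 write [C1 write: invalidate none -> C1=M] -> [I,M,I,I] (invalidations this op: 0; running total: 0)
Op 2: C0 write [C0 write: invalidate ['C1=M'] -> C0=M] -> [M,I,I,I] (invalidations this op: 1; running total: 1)
Op 3: C1 write [C1 write: invalidate ['C0=M'] -> C1=M] -> [I,M,I,I] (invalidations this op: 1; running total: 2)
Op 4: C2 read [C2 read from I: others=['C1=M'] -> C2=S, others downsized to S] -> [I,S,S,I] (invalidations this op: 0; running total: 2)
Op 5: C1 read [C1 read: already in S, no change] -> [I,S,S,I] (invalidations this op: 0; running total: 2)
Op 6: C1 read [C1 read: already in S, no change] -> [I,S,S,I] (invalidations this op: 0; running total: 2)
Op 7: C3 write [C3 write: invalidate ['C1=S', 'C2=S'] -> C3=M] -> [I,I,I,M] (invalidations this op: 2; running total: 4)
Op 8: C1 write [C1 write: invalidate ['C3=M'] -> C1=M] -> [I,M,I,I] (invalidations this op: 1; running total: 5)
Op 9: C0 write [C0 write: invalidate ['C1=M'] -> C0=M] -> [M,I,I,I] (invalidations this op: 1; running total: 6)
Op 10: C1 write [C1 write: invalidate ['C0=M'] -> C1=M] -> [I,M,I,I] (invalidations this op: 1; running total: 7)
Op 11: C2 read [C2 read from I: others=['C1=M'] -> C2=S, others downsized to S] -> [I,S,S,I] (invalidations this op: 0; running total: 7)
Op 12: C3 read [C3 read from I: others=['C1=S', 'C2=S'] -> C3=S, others downsized to S] -> [I,S,S,S] (invalidations this op: 0; running total: 7)

Answer: 7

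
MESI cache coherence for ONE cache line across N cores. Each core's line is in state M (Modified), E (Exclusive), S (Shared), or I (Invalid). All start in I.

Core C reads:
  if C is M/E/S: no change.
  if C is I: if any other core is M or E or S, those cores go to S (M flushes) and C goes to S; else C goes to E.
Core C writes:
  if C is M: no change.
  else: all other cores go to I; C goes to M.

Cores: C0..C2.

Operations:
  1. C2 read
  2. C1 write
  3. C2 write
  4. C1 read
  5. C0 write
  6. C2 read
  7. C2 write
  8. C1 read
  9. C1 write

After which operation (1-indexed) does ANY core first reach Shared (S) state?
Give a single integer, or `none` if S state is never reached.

Answer: 4

Derivation:
Op 1: C2 read [C2 read from I: no other sharers -> C2=E (exclusive)] -> [I,I,E]
Op 2: C1 write [C1 write: invalidate ['C2=E'] -> C1=M] -> [I,M,I]
Op 3: C2 write [C2 write: invalidate ['C1=M'] -> C2=M] -> [I,I,M]
Op 4: C1 read [C1 read from I: others=['C2=M'] -> C1=S, others downsized to S] -> [I,S,S]
  -> First S state at op 4; remaining ops need not be traced.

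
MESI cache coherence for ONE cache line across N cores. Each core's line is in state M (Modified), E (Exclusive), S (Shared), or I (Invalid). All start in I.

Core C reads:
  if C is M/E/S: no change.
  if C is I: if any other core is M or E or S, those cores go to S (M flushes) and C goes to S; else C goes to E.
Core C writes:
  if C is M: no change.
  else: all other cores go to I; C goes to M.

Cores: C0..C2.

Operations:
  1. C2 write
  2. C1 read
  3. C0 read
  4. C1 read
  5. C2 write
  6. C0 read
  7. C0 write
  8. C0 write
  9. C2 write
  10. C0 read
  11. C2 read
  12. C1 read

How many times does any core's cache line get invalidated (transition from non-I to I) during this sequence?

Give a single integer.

Op 1: C2 write [C2 write: invalidate none -> C2=M] -> [I,I,M] (invalidations this op: 0; running total: 0)
Op 2: C1 read [C1 read from I: others=['C2=M'] -> C1=S, others downsized to S] -> [I,S,S] (invalidations this op: 0; running total: 0)
Op 3: C0 read [C0 read from I: others=['C1=S', 'C2=S'] -> C0=S, others downsized to S] -> [S,S,S] (invalidations this op: 0; running total: 0)
Op 4: C1 read [C1 read: already in S, no change] -> [S,S,S] (invalidations this op: 0; running total: 0)
Op 5: C2 write [C2 write: invalidate ['C0=S', 'C1=S'] -> C2=M] -> [I,I,M] (invalidations this op: 2; running total: 2)
Op 6: C0 read [C0 read from I: others=['C2=M'] -> C0=S, others downsized to S] -> [S,I,S] (invalidations this op: 0; running total: 2)
Op 7: C0 write [C0 write: invalidate ['C2=S'] -> C0=M] -> [M,I,I] (invalidations this op: 1; running total: 3)
Op 8: C0 write [C0 write: already M (modified), no change] -> [M,I,I] (invalidations this op: 0; running total: 3)
Op 9: C2 write [C2 write: invalidate ['C0=M'] -> C2=M] -> [I,I,M] (invalidations this op: 1; running total: 4)
Op 10: C0 read [C0 read from I: others=['C2=M'] -> C0=S, others downsized to S] -> [S,I,S] (invalidations this op: 0; running total: 4)
Op 11: C2 read [C2 read: already in S, no change] -> [S,I,S] (invalidations this op: 0; running total: 4)
Op 12: C1 read [C1 read from I: others=['C0=S', 'C2=S'] -> C1=S, others downsized to S] -> [S,S,S] (invalidations this op: 0; running total: 4)

Answer: 4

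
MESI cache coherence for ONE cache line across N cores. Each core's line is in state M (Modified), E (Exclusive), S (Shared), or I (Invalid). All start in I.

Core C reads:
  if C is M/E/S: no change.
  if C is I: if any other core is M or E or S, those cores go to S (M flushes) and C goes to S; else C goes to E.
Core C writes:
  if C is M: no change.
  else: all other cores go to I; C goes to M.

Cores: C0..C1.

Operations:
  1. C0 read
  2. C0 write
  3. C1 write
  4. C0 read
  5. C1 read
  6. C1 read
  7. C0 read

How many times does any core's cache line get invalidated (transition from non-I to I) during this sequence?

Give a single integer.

Op 1: C0 read [C0 read from I: no other sharers -> C0=E (exclusive)] -> [E,I] (invalidations this op: 0; running total: 0)
Op 2: C0 write [C0 write: invalidate none -> C0=M] -> [M,I] (invalidations this op: 0; running total: 0)
Op 3: C1 write [C1 write: invalidate ['C0=M'] -> C1=M] -> [I,M] (invalidations this op: 1; running total: 1)
Op 4: C0 read [C0 read from I: others=['C1=M'] -> C0=S, others downsized to S] -> [S,S] (invalidations this op: 0; running total: 1)
Op 5: C1 read [C1 read: already in S, no change] -> [S,S] (invalidations this op: 0; running total: 1)
Op 6: C1 read [C1 read: already in S, no change] -> [S,S] (invalidations this op: 0; running total: 1)
Op 7: C0 read [C0 read: already in S, no change] -> [S,S] (invalidations this op: 0; running total: 1)

Answer: 1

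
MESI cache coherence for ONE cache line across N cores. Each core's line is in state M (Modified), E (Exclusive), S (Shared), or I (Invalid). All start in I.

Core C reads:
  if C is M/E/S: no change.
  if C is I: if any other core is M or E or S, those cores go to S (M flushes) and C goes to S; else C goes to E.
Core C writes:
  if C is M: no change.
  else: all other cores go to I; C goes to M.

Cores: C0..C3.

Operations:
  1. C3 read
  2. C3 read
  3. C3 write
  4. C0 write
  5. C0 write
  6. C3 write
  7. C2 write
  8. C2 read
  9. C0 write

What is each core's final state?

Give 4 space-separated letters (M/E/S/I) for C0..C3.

Answer: M I I I

Derivation:
Op 1: C3 read [C3 read from I: no other sharers -> C3=E (exclusive)] -> [I,I,I,E]
Op 2: C3 read [C3 read: already in E, no change] -> [I,I,I,E]
Op 3: C3 write [C3 write: invalidate none -> C3=M] -> [I,I,I,M]
Op 4: C0 write [C0 write: invalidate ['C3=M'] -> C0=M] -> [M,I,I,I]
Op 5: C0 write [C0 write: already M (modified), no change] -> [M,I,I,I]
Op 6: C3 write [C3 write: invalidate ['C0=M'] -> C3=M] -> [I,I,I,M]
Op 7: C2 write [C2 write: invalidate ['C3=M'] -> C2=M] -> [I,I,M,I]
Op 8: C2 read [C2 read: already in M, no change] -> [I,I,M,I]
Op 9: C0 write [C0 write: invalidate ['C2=M'] -> C0=M] -> [M,I,I,I]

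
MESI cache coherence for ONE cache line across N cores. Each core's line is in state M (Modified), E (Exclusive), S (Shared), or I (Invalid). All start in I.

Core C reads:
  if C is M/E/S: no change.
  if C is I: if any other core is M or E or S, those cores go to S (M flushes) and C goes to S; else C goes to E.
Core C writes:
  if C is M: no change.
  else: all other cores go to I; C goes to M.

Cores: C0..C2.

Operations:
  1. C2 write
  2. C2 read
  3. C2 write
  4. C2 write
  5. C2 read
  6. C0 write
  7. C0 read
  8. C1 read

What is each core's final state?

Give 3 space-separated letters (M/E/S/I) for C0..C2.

Op 1: C2 write [C2 write: invalidate none -> C2=M] -> [I,I,M]
Op 2: C2 read [C2 read: already in M, no change] -> [I,I,M]
Op 3: C2 write [C2 write: already M (modified), no change] -> [I,I,M]
Op 4: C2 write [C2 write: already M (modified), no change] -> [I,I,M]
Op 5: C2 read [C2 read: already in M, no change] -> [I,I,M]
Op 6: C0 write [C0 write: invalidate ['C2=M'] -> C0=M] -> [M,I,I]
Op 7: C0 read [C0 read: already in M, no change] -> [M,I,I]
Op 8: C1 read [C1 read from I: others=['C0=M'] -> C1=S, others downsized to S] -> [S,S,I]

Answer: S S I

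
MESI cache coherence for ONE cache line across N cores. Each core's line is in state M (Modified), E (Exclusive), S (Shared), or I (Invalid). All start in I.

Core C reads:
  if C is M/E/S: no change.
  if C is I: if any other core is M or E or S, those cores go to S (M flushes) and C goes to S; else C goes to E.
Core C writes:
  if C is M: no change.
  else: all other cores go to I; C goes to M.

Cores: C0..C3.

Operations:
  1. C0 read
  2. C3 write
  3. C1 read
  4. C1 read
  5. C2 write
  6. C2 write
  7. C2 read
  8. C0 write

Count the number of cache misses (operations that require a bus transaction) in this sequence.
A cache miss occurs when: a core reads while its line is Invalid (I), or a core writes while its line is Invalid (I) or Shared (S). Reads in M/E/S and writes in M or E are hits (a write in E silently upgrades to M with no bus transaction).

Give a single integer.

Op 1: C0 read [C0 read from I: no other sharers -> C0=E (exclusive)] -> [E,I,I,I] [MISS #1: read from I]
Op 2: C3 write [C3 write: invalidate ['C0=E'] -> C3=M] -> [I,I,I,M] [MISS #2: write from I]
Op 3: C1 read [C1 read from I: others=['C3=M'] -> C1=S, others downsized to S] -> [I,S,I,S] [MISS #3: read from I]
Op 4: C1 read [C1 read: already in S, no change] -> [I,S,I,S] [hit: read from S]
Op 5: C2 write [C2 write: invalidate ['C1=S', 'C3=S'] -> C2=M] -> [I,I,M,I] [MISS #4: write from I]
Op 6: C2 write [C2 write: already M (modified), no change] -> [I,I,M,I] [hit: write from M]
Op 7: C2 read [C2 read: already in M, no change] -> [I,I,M,I] [hit: read from M]
Op 8: C0 write [C0 write: invalidate ['C2=M'] -> C0=M] -> [M,I,I,I] [MISS #5: write from I]

Answer: 5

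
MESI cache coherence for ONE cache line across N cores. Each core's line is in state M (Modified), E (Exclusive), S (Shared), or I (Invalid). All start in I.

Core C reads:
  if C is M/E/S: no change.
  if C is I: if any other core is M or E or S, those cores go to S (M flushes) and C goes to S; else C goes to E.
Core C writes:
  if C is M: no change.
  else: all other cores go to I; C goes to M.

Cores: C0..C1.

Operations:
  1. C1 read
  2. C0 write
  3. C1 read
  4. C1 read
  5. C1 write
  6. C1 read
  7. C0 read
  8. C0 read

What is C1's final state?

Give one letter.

Op 1: C1 read [C1 read from I: no other sharers -> C1=E (exclusive)] -> [I,E]
Op 2: C0 write [C0 write: invalidate ['C1=E'] -> C0=M] -> [M,I]
Op 3: C1 read [C1 read from I: others=['C0=M'] -> C1=S, others downsized to S] -> [S,S]
Op 4: C1 read [C1 read: already in S, no change] -> [S,S]
Op 5: C1 write [C1 write: invalidate ['C0=S'] -> C1=M] -> [I,M]
Op 6: C1 read [C1 read: already in M, no change] -> [I,M]
Op 7: C0 read [C0 read from I: others=['C1=M'] -> C0=S, others downsized to S] -> [S,S]
Op 8: C0 read [C0 read: already in S, no change] -> [S,S]

Answer: S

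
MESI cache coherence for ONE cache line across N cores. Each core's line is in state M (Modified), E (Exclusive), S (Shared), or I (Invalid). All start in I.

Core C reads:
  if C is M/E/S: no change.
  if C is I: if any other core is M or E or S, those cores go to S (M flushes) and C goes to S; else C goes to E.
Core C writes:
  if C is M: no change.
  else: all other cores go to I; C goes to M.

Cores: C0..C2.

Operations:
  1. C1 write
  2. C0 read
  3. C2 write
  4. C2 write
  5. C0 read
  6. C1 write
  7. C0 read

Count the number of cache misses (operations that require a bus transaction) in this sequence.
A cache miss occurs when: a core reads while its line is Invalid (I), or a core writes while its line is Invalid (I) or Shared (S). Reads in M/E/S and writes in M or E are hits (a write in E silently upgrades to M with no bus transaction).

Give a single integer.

Op 1: C1 write [C1 write: invalidate none -> C1=M] -> [I,M,I] [MISS #1: write from I]
Op 2: C0 read [C0 read from I: others=['C1=M'] -> C0=S, others downsized to S] -> [S,S,I] [MISS #2: read from I]
Op 3: C2 write [C2 write: invalidate ['C0=S', 'C1=S'] -> C2=M] -> [I,I,M] [MISS #3: write from I]
Op 4: C2 write [C2 write: already M (modified), no change] -> [I,I,M] [hit: write from M]
Op 5: C0 read [C0 read from I: others=['C2=M'] -> C0=S, others downsized to S] -> [S,I,S] [MISS #4: read from I]
Op 6: C1 write [C1 write: invalidate ['C0=S', 'C2=S'] -> C1=M] -> [I,M,I] [MISS #5: write from I]
Op 7: C0 read [C0 read from I: others=['C1=M'] -> C0=S, others downsized to S] -> [S,S,I] [MISS #6: read from I]

Answer: 6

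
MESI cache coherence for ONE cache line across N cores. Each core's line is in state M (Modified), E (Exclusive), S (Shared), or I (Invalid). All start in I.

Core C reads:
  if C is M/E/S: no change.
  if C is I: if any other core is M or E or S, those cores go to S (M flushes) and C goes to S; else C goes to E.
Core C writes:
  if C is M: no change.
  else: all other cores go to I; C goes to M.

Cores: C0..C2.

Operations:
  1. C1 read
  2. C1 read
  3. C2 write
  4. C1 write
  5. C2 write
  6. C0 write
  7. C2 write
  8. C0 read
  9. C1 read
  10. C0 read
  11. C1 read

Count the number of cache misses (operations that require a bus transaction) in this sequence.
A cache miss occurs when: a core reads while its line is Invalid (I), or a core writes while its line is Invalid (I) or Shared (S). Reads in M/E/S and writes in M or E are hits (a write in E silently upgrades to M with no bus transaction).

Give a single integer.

Op 1: C1 read [C1 read from I: no other sharers -> C1=E (exclusive)] -> [I,E,I] [MISS #1: read from I]
Op 2: C1 read [C1 read: already in E, no change] -> [I,E,I] [hit: read from E]
Op 3: C2 write [C2 write: invalidate ['C1=E'] -> C2=M] -> [I,I,M] [MISS #2: write from I]
Op 4: C1 write [C1 write: invalidate ['C2=M'] -> C1=M] -> [I,M,I] [MISS #3: write from I]
Op 5: C2 write [C2 write: invalidate ['C1=M'] -> C2=M] -> [I,I,M] [MISS #4: write from I]
Op 6: C0 write [C0 write: invalidate ['C2=M'] -> C0=M] -> [M,I,I] [MISS #5: write from I]
Op 7: C2 write [C2 write: invalidate ['C0=M'] -> C2=M] -> [I,I,M] [MISS #6: write from I]
Op 8: C0 read [C0 read from I: others=['C2=M'] -> C0=S, others downsized to S] -> [S,I,S] [MISS #7: read from I]
Op 9: C1 read [C1 read from I: others=['C0=S', 'C2=S'] -> C1=S, others downsized to S] -> [S,S,S] [MISS #8: read from I]
Op 10: C0 read [C0 read: already in S, no change] -> [S,S,S] [hit: read from S]
Op 11: C1 read [C1 read: already in S, no change] -> [S,S,S] [hit: read from S]

Answer: 8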